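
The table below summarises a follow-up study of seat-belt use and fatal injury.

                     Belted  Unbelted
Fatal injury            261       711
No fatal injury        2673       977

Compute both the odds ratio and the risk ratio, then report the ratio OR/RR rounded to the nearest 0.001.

0.635

Reading the table with exposure as columns: a = 261 (Belted, case), b = 2673 (Belted, non-case), c = 711 (Unbelted, case), d = 977.
OR = (261·977)/(2673·711) = 254997/1900503 = 0.13417
Risk in exposed = 261/2934 = 0.08896; risk in unexposed = 711/1688 = 0.42121; RR = 0.21119
OR/RR = 0.13417 / 0.21119 = 0.63531
The outcome is not rare, so the OR lies further from 1 than the RR.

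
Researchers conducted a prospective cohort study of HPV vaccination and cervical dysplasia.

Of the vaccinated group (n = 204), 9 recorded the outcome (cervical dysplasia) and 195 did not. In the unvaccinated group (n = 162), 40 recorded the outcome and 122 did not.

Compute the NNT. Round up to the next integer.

5

Risk in treated group = 9/204 = 0.04412; risk in control = 40/162 = 0.24691.
Absolute risk reduction = 0.24691 − 0.04412 = 0.20280
NNT = 1 / ARR = 1 / 0.20280 = 4.931 → round up → 5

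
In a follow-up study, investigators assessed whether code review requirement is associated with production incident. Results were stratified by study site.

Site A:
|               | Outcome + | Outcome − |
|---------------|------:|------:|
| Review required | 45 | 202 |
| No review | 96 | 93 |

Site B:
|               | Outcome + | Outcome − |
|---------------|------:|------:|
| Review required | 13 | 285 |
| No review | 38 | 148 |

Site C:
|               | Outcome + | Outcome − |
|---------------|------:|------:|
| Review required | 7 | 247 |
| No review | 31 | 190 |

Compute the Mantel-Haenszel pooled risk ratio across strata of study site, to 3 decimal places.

0.294

RR_MH = Σ(aᵢ·n₀ᵢ/nᵢ) / Σ(cᵢ·n₁ᵢ/nᵢ), with n₁ᵢ = aᵢ+bᵢ (exposed), n₀ᵢ = cᵢ+dᵢ (unexposed), nᵢ = n₁ᵢ+n₀ᵢ.
Stratum 1 (Site A): n₁ = 247, n₀ = 189, n = 436; a·n₀/n = 45·189/436 = 19.5069; c·n₁/n = 96·247/436 = 54.3853
Stratum 2 (Site B): n₁ = 298, n₀ = 186, n = 484; a·n₀/n = 13·186/484 = 4.9959; c·n₁/n = 38·298/484 = 23.3967
Stratum 3 (Site C): n₁ = 254, n₀ = 221, n = 475; a·n₀/n = 7·221/475 = 3.2568; c·n₁/n = 31·254/475 = 16.5768
RR_MH = (19.5069 + 4.9959 + 3.2568) / (54.3853 + 23.3967 + 16.5768) = 27.7596 / 94.3589 = 0.29419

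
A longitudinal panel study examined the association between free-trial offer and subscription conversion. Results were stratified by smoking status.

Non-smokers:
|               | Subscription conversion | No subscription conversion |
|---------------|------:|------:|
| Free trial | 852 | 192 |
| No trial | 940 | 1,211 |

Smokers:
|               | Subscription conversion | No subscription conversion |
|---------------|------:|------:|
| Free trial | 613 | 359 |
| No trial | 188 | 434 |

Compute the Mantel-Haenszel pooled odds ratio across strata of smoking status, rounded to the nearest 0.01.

4.96

OR_MH = Σ(aᵢdᵢ/nᵢ) / Σ(bᵢcᵢ/nᵢ), where nᵢ is the stratum total.
Stratum 1 (Non-smokers): n = 3195; a·d/n = 852·1211/3195 = 322.9333; b·c/n = 192·940/3195 = 56.4883
Stratum 2 (Smokers): n = 1594; a·d/n = 613·434/1594 = 166.9021; b·c/n = 359·188/1594 = 42.3413
OR_MH = (322.9333 + 166.9021) / (56.4883 + 42.3413) = 489.8355 / 98.8295 = 4.95637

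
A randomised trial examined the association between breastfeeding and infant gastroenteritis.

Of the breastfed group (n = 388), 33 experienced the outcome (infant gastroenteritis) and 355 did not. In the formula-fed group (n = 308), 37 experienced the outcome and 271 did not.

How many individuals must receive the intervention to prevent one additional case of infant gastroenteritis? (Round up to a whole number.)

Risk in treated group = 33/388 = 0.08505; risk in control = 37/308 = 0.12013.
Absolute risk reduction = 0.12013 − 0.08505 = 0.03508
NNT = 1 / ARR = 1 / 0.03508 = 28.508 → round up → 29

29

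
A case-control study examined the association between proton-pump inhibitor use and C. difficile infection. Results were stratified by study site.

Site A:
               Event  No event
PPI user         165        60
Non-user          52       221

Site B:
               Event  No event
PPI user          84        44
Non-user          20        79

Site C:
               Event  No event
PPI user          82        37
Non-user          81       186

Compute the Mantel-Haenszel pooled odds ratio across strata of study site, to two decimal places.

OR_MH = Σ(aᵢdᵢ/nᵢ) / Σ(bᵢcᵢ/nᵢ), where nᵢ is the stratum total.
Stratum 1 (Site A): n = 498; a·d/n = 165·221/498 = 73.2229; b·c/n = 60·52/498 = 6.2651
Stratum 2 (Site B): n = 227; a·d/n = 84·79/227 = 29.2335; b·c/n = 44·20/227 = 3.8767
Stratum 3 (Site C): n = 386; a·d/n = 82·186/386 = 39.5130; b·c/n = 37·81/386 = 7.7642
OR_MH = (73.2229 + 29.2335 + 39.5130) / (6.2651 + 3.8767 + 7.7642) = 141.9693 / 17.9060 = 7.92861

7.93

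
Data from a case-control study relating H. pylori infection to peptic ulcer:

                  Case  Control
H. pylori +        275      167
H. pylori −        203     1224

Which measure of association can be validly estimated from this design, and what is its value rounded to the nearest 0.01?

Cells: a = 275, b = 167, c = 203, d = 1224.
This is a case-control study: participants were sampled on outcome status, so risks in the source population cannot be estimated directly — relative risk is not valid here. The odds ratio is the appropriate measure.
OR = (a·d)/(b·c) = (275 × 1224) / (167 × 203) = 336600 / 33901 = 9.92891

9.93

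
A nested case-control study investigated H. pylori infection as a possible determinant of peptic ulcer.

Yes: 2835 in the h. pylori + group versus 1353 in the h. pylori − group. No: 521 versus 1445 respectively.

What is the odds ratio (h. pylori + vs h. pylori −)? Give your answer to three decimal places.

5.811

From the description: a = 2835, b = 521, c = 1353, d = 1445.
OR = (a·d)/(b·c) = (2835 × 1445) / (521 × 1353) = 4096575 / 704913 = 5.81146
The odds of peptic ulcer are about 5.81 times as high in the h. pylori + group.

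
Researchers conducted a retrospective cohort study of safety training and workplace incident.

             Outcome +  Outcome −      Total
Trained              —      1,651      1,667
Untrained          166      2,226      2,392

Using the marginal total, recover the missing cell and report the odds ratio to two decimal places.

0.13

The missing cell is in the exposed row: 1667 − 1651 = 16.
So a = 16, b = 1651, c = 166, d = 2226.
OR = (a·d)/(b·c) = (16 × 2226) / (1651 × 166) = 35616 / 274066 = 0.12995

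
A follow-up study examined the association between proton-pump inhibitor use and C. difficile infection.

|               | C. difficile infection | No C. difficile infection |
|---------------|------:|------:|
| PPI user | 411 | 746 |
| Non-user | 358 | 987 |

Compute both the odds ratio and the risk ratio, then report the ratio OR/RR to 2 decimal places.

Cells: a = 411, b = 746, c = 358, d = 987.
OR = (411·987)/(746·358) = 405657/267068 = 1.51893
Risk in exposed = 411/1157 = 0.35523; risk in unexposed = 358/1345 = 0.26617; RR = 1.33459
OR/RR = 1.51893 / 1.33459 = 1.13812
The outcome is not rare, so the OR lies further from 1 than the RR.

1.14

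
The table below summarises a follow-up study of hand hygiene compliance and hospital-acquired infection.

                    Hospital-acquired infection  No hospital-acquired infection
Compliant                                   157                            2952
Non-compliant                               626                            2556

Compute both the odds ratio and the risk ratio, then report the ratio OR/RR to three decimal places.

Cells: a = 157, b = 2952, c = 626, d = 2556.
OR = (157·2556)/(2952·626) = 401292/1847952 = 0.21715
Risk in exposed = 157/3109 = 0.05050; risk in unexposed = 626/3182 = 0.19673; RR = 0.25669
OR/RR = 0.21715 / 0.25669 = 0.84599
The outcome is not rare, so the OR lies further from 1 than the RR.

0.846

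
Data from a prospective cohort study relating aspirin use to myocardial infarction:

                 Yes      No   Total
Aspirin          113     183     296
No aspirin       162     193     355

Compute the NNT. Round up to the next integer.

14

Risk in treated group = 113/296 = 0.38176; risk in control = 162/355 = 0.45634.
Absolute risk reduction = 0.45634 − 0.38176 = 0.07458
NNT = 1 / ARR = 1 / 0.07458 = 13.408 → round up → 14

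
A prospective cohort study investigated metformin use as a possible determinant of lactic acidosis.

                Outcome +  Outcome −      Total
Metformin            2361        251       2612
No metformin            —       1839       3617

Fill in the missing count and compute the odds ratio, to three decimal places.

The missing cell is in the unexposed row: 3617 − 1839 = 1778.
So a = 2361, b = 251, c = 1778, d = 1839.
OR = (a·d)/(b·c) = (2361 × 1839) / (251 × 1778) = 4341879 / 446278 = 9.72909

9.729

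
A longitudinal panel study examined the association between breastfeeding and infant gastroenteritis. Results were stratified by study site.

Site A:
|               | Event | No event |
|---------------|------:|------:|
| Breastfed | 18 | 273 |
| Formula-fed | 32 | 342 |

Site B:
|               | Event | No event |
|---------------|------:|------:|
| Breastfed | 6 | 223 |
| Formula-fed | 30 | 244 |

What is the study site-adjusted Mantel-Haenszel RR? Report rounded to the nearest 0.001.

0.484

RR_MH = Σ(aᵢ·n₀ᵢ/nᵢ) / Σ(cᵢ·n₁ᵢ/nᵢ), with n₁ᵢ = aᵢ+bᵢ (exposed), n₀ᵢ = cᵢ+dᵢ (unexposed), nᵢ = n₁ᵢ+n₀ᵢ.
Stratum 1 (Site A): n₁ = 291, n₀ = 374, n = 665; a·n₀/n = 18·374/665 = 10.1233; c·n₁/n = 32·291/665 = 14.0030
Stratum 2 (Site B): n₁ = 229, n₀ = 274, n = 503; a·n₀/n = 6·274/503 = 3.2684; c·n₁/n = 30·229/503 = 13.6581
RR_MH = (10.1233 + 3.2684) / (14.0030 + 13.6581) = 13.3917 / 27.6611 = 0.48414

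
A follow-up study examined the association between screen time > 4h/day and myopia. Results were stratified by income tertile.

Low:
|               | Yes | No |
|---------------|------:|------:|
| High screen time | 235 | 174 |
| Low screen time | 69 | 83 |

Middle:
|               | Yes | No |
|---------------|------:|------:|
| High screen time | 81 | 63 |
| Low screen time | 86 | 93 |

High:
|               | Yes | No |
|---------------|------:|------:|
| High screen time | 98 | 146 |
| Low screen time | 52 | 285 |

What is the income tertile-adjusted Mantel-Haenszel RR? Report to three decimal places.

1.497

RR_MH = Σ(aᵢ·n₀ᵢ/nᵢ) / Σ(cᵢ·n₁ᵢ/nᵢ), with n₁ᵢ = aᵢ+bᵢ (exposed), n₀ᵢ = cᵢ+dᵢ (unexposed), nᵢ = n₁ᵢ+n₀ᵢ.
Stratum 1 (Low): n₁ = 409, n₀ = 152, n = 561; a·n₀/n = 235·152/561 = 63.6720; c·n₁/n = 69·409/561 = 50.3048
Stratum 2 (Middle): n₁ = 144, n₀ = 179, n = 323; a·n₀/n = 81·179/323 = 44.8885; c·n₁/n = 86·144/323 = 38.3406
Stratum 3 (High): n₁ = 244, n₀ = 337, n = 581; a·n₀/n = 98·337/581 = 56.8434; c·n₁/n = 52·244/581 = 21.8382
RR_MH = (63.6720 + 44.8885 + 56.8434) / (50.3048 + 38.3406 + 21.8382) = 165.4039 / 110.4836 = 1.49709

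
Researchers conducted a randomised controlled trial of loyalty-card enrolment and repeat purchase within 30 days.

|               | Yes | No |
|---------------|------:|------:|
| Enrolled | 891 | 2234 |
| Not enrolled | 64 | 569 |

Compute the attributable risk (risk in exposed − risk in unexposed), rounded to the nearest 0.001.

Cells: a = 891, b = 2234, c = 64, d = 569.
Risk in exposed = 891/3125 = 0.285120; risk in unexposed = 64/633 = 0.101106.
Risk difference = 0.285120 − 0.101106 = 0.184014

0.184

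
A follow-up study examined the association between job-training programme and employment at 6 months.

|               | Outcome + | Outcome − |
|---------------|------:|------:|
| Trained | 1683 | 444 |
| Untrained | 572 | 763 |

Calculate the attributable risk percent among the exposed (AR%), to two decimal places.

45.85

Cells: a = 1683, b = 444, c = 572, d = 763.
Risk in exposed = 1683/2127 = 0.79126; risk in unexposed = 572/1335 = 0.42846.
RR = 0.79126/0.42846 = 1.84672
AR% = (RR − 1)/RR × 100 = (1.84672 − 1)/1.84672 × 100 = 45.8500%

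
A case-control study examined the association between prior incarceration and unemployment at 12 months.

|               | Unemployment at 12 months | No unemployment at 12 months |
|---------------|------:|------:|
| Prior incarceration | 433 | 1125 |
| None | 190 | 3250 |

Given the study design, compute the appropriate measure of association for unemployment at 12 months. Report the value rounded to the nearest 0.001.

Cells: a = 433, b = 1125, c = 190, d = 3250.
This is a case-control study: participants were sampled on outcome status, so risks in the source population cannot be estimated directly — relative risk is not valid here. The odds ratio is the appropriate measure.
OR = (a·d)/(b·c) = (433 × 3250) / (1125 × 190) = 1407250 / 213750 = 6.58363

6.584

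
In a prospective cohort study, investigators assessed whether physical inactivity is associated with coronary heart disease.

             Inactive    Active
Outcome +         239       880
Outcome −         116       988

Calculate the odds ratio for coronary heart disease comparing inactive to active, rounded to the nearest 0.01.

2.31

Reading the table with exposure as columns: a = 239 (Inactive, case), b = 116 (Inactive, non-case), c = 880 (Active, case), d = 988.
OR = (a·d)/(b·c) = (239 × 988) / (116 × 880) = 236132 / 102080 = 2.31321
The odds of coronary heart disease are about 2.31 times as high in the inactive group.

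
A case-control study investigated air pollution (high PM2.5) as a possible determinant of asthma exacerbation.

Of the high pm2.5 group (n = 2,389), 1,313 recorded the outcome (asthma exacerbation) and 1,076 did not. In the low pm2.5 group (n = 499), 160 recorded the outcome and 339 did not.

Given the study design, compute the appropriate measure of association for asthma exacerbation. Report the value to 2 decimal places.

2.59

From the description: a = 1313, b = 1076, c = 160, d = 339.
This is a case-control study: participants were sampled on outcome status, so risks in the source population cannot be estimated directly — relative risk is not valid here. The odds ratio is the appropriate measure.
OR = (a·d)/(b·c) = (1313 × 339) / (1076 × 160) = 445107 / 172160 = 2.58543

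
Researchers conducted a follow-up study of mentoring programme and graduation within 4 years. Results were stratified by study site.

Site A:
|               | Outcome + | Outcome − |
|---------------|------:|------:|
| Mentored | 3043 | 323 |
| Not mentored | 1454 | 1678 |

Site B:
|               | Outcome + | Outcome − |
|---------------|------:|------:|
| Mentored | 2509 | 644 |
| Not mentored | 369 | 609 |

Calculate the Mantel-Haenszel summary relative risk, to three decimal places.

RR_MH = Σ(aᵢ·n₀ᵢ/nᵢ) / Σ(cᵢ·n₁ᵢ/nᵢ), with n₁ᵢ = aᵢ+bᵢ (exposed), n₀ᵢ = cᵢ+dᵢ (unexposed), nᵢ = n₁ᵢ+n₀ᵢ.
Stratum 1 (Site A): n₁ = 3366, n₀ = 3132, n = 6498; a·n₀/n = 3043·3132/6498 = 1466.7091; c·n₁/n = 1454·3366/6498 = 753.1801
Stratum 2 (Site B): n₁ = 3153, n₀ = 978, n = 4131; a·n₀/n = 2509·978/4131 = 593.9971; c·n₁/n = 369·3153/4131 = 281.6405
RR_MH = (1466.7091 + 593.9971) / (753.1801 + 281.6405) = 2060.7062 / 1034.8206 = 1.99137

1.991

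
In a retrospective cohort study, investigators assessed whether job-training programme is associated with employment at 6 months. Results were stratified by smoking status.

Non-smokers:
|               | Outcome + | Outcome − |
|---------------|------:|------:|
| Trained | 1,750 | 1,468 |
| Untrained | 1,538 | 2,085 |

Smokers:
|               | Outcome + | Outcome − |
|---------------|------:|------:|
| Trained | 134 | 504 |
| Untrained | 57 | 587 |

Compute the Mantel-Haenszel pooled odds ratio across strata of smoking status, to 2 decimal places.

1.69

OR_MH = Σ(aᵢdᵢ/nᵢ) / Σ(bᵢcᵢ/nᵢ), where nᵢ is the stratum total.
Stratum 1 (Non-smokers): n = 6841; a·d/n = 1750·2085/6841 = 533.3650; b·c/n = 1468·1538/6841 = 330.0371
Stratum 2 (Smokers): n = 1282; a·d/n = 134·587/1282 = 61.3557; b·c/n = 504·57/1282 = 22.4087
OR_MH = (533.3650 + 61.3557) / (330.0371 + 22.4087) = 594.7207 / 352.4459 = 1.68741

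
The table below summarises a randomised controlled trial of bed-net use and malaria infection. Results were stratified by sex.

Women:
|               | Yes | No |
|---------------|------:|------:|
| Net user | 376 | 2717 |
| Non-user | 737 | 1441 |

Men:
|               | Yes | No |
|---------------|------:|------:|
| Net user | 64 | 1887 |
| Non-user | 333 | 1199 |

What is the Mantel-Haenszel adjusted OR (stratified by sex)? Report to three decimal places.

0.223

OR_MH = Σ(aᵢdᵢ/nᵢ) / Σ(bᵢcᵢ/nᵢ), where nᵢ is the stratum total.
Stratum 1 (Women): n = 5271; a·d/n = 376·1441/5271 = 102.7919; b·c/n = 2717·737/5271 = 379.8955
Stratum 2 (Men): n = 3483; a·d/n = 64·1199/3483 = 22.0316; b·c/n = 1887·333/3483 = 180.4109
OR_MH = (102.7919 + 22.0316) / (379.8955 + 180.4109) = 124.8235 / 560.3063 = 0.22278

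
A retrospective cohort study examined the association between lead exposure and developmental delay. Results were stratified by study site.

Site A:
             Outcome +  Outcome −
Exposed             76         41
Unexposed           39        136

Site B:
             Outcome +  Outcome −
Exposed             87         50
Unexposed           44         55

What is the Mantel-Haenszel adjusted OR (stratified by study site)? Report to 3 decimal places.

OR_MH = Σ(aᵢdᵢ/nᵢ) / Σ(bᵢcᵢ/nᵢ), where nᵢ is the stratum total.
Stratum 1 (Site A): n = 292; a·d/n = 76·136/292 = 35.3973; b·c/n = 41·39/292 = 5.4760
Stratum 2 (Site B): n = 236; a·d/n = 87·55/236 = 20.2754; b·c/n = 50·44/236 = 9.3220
OR_MH = (35.3973 + 20.2754) / (5.4760 + 9.3220) = 55.6727 / 14.7981 = 3.76216

3.762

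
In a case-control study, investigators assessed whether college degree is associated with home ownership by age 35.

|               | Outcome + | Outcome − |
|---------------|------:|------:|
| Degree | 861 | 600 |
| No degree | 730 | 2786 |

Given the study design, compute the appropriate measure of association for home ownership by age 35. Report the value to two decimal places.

Cells: a = 861, b = 600, c = 730, d = 2786.
This is a case-control study: participants were sampled on outcome status, so risks in the source population cannot be estimated directly — relative risk is not valid here. The odds ratio is the appropriate measure.
OR = (a·d)/(b·c) = (861 × 2786) / (600 × 730) = 2398746 / 438000 = 5.47659

5.48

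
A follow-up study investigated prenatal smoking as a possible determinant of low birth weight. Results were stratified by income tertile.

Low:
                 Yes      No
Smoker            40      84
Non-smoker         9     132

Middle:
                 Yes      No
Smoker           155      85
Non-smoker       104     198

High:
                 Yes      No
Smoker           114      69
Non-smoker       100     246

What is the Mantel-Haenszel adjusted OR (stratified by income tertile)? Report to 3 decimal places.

4.023

OR_MH = Σ(aᵢdᵢ/nᵢ) / Σ(bᵢcᵢ/nᵢ), where nᵢ is the stratum total.
Stratum 1 (Low): n = 265; a·d/n = 40·132/265 = 19.9245; b·c/n = 84·9/265 = 2.8528
Stratum 2 (Middle): n = 542; a·d/n = 155·198/542 = 56.6236; b·c/n = 85·104/542 = 16.3100
Stratum 3 (High): n = 529; a·d/n = 114·246/529 = 53.0132; b·c/n = 69·100/529 = 13.0435
OR_MH = (19.9245 + 56.6236 + 53.0132) / (2.8528 + 16.3100 + 13.0435) = 129.5614 / 32.2063 = 4.02286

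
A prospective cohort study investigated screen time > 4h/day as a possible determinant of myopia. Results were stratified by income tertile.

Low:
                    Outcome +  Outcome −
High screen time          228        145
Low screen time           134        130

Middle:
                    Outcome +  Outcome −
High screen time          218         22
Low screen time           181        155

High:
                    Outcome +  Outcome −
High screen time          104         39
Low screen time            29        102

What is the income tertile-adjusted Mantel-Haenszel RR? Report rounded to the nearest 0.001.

RR_MH = Σ(aᵢ·n₀ᵢ/nᵢ) / Σ(cᵢ·n₁ᵢ/nᵢ), with n₁ᵢ = aᵢ+bᵢ (exposed), n₀ᵢ = cᵢ+dᵢ (unexposed), nᵢ = n₁ᵢ+n₀ᵢ.
Stratum 1 (Low): n₁ = 373, n₀ = 264, n = 637; a·n₀/n = 228·264/637 = 94.4929; c·n₁/n = 134·373/637 = 78.4647
Stratum 2 (Middle): n₁ = 240, n₀ = 336, n = 576; a·n₀/n = 218·336/576 = 127.1667; c·n₁/n = 181·240/576 = 75.4167
Stratum 3 (High): n₁ = 143, n₀ = 131, n = 274; a·n₀/n = 104·131/274 = 49.7226; c·n₁/n = 29·143/274 = 15.1350
RR_MH = (94.4929 + 127.1667 + 49.7226) / (78.4647 + 75.4167 + 15.1350) = 271.3822 / 169.0164 = 1.60566

1.606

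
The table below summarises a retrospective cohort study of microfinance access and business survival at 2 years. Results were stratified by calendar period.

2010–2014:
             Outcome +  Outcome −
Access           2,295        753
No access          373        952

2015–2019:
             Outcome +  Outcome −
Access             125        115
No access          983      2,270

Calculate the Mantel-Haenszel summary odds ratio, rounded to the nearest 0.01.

OR_MH = Σ(aᵢdᵢ/nᵢ) / Σ(bᵢcᵢ/nᵢ), where nᵢ is the stratum total.
Stratum 1 (2010–2014): n = 4373; a·d/n = 2295·952/4373 = 499.6204; b·c/n = 753·373/4373 = 64.2280
Stratum 2 (2015–2019): n = 3493; a·d/n = 125·2270/3493 = 81.2339; b·c/n = 115·983/3493 = 32.3633
OR_MH = (499.6204 + 81.2339) / (64.2280 + 32.3633) = 580.8543 / 96.5913 = 6.01353

6.01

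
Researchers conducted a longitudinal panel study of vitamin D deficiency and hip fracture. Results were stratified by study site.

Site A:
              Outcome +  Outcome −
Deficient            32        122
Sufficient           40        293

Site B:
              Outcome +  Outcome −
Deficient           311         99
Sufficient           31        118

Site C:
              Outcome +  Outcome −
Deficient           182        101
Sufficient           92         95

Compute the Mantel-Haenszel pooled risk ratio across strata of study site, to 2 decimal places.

1.95

RR_MH = Σ(aᵢ·n₀ᵢ/nᵢ) / Σ(cᵢ·n₁ᵢ/nᵢ), with n₁ᵢ = aᵢ+bᵢ (exposed), n₀ᵢ = cᵢ+dᵢ (unexposed), nᵢ = n₁ᵢ+n₀ᵢ.
Stratum 1 (Site A): n₁ = 154, n₀ = 333, n = 487; a·n₀/n = 32·333/487 = 21.8809; c·n₁/n = 40·154/487 = 12.6489
Stratum 2 (Site B): n₁ = 410, n₀ = 149, n = 559; a·n₀/n = 311·149/559 = 82.8962; c·n₁/n = 31·410/559 = 22.7370
Stratum 3 (Site C): n₁ = 283, n₀ = 187, n = 470; a·n₀/n = 182·187/470 = 72.4128; c·n₁/n = 92·283/470 = 55.3957
RR_MH = (21.8809 + 82.8962 + 72.4128) / (12.6489 + 22.7370 + 55.3957) = 177.1899 / 90.7816 = 1.95183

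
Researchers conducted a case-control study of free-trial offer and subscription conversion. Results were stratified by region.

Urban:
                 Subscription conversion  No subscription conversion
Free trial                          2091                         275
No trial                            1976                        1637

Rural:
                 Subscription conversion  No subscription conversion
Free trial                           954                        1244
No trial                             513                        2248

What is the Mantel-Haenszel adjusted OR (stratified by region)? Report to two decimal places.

4.58

OR_MH = Σ(aᵢdᵢ/nᵢ) / Σ(bᵢcᵢ/nᵢ), where nᵢ is the stratum total.
Stratum 1 (Urban): n = 5979; a·d/n = 2091·1637/5979 = 572.4982; b·c/n = 275·1976/5979 = 90.8848
Stratum 2 (Rural): n = 4959; a·d/n = 954·2248/4959 = 432.4646; b·c/n = 1244·513/4959 = 128.6897
OR_MH = (572.4982 + 432.4646) / (90.8848 + 128.6897) = 1004.9629 / 219.5744 = 4.57687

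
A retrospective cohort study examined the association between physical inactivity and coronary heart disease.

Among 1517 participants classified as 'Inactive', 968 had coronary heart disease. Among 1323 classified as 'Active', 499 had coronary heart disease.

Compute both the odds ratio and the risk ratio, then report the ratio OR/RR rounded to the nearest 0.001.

1.721

From the description: a = 968, b = 549, c = 499, d = 824.
OR = (968·824)/(549·499) = 797632/273951 = 2.91159
Risk in exposed = 968/1517 = 0.63810; risk in unexposed = 499/1323 = 0.37717; RR = 1.69180
OR/RR = 2.91159 / 1.69180 = 1.72100
The outcome is not rare, so the OR lies further from 1 than the RR.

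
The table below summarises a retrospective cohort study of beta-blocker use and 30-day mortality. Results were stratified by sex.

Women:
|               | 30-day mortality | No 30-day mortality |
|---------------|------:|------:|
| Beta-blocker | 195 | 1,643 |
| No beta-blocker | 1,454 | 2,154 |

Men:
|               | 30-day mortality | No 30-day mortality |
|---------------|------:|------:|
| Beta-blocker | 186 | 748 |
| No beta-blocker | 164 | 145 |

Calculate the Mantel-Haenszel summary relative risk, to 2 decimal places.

0.29

RR_MH = Σ(aᵢ·n₀ᵢ/nᵢ) / Σ(cᵢ·n₁ᵢ/nᵢ), with n₁ᵢ = aᵢ+bᵢ (exposed), n₀ᵢ = cᵢ+dᵢ (unexposed), nᵢ = n₁ᵢ+n₀ᵢ.
Stratum 1 (Women): n₁ = 1838, n₀ = 3608, n = 5446; a·n₀/n = 195·3608/5446 = 129.1884; c·n₁/n = 1454·1838/5446 = 490.7183
Stratum 2 (Men): n₁ = 934, n₀ = 309, n = 1243; a·n₀/n = 186·309/1243 = 46.2381; c·n₁/n = 164·934/1243 = 123.2309
RR_MH = (129.1884 + 46.2381) / (490.7183 + 123.2309) = 175.4265 / 613.9492 = 0.28573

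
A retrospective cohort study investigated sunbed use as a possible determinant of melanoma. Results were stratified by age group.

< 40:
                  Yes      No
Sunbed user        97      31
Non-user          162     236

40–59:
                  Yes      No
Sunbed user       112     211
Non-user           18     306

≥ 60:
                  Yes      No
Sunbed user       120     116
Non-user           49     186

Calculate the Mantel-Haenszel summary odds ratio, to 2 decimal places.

5.23

OR_MH = Σ(aᵢdᵢ/nᵢ) / Σ(bᵢcᵢ/nᵢ), where nᵢ is the stratum total.
Stratum 1 (< 40): n = 526; a·d/n = 97·236/526 = 43.5209; b·c/n = 31·162/526 = 9.5475
Stratum 2 (40–59): n = 647; a·d/n = 112·306/647 = 52.9706; b·c/n = 211·18/647 = 5.8702
Stratum 3 (≥ 60): n = 471; a·d/n = 120·186/471 = 47.3885; b·c/n = 116·49/471 = 12.0679
OR_MH = (43.5209 + 52.9706 + 47.3885) / (9.5475 + 5.8702 + 12.0679) = 143.8801 / 27.4856 = 5.23474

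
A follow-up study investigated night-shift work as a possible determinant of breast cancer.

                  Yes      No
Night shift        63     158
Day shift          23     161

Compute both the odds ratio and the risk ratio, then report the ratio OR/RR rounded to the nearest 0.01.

Cells: a = 63, b = 158, c = 23, d = 161.
OR = (63·161)/(158·23) = 10143/3634 = 2.79114
Risk in exposed = 63/221 = 0.28507; risk in unexposed = 23/184 = 0.12500; RR = 2.28054
OR/RR = 2.79114 / 2.28054 = 1.22389
The outcome is not rare, so the OR lies further from 1 than the RR.

1.22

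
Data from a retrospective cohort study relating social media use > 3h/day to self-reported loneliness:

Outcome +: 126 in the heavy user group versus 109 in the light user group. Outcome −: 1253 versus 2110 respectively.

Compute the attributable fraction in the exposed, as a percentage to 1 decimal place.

From the description: a = 126, b = 1253, c = 109, d = 2110.
Risk in exposed = 126/1379 = 0.09137; risk in unexposed = 109/2219 = 0.04912.
RR = 0.09137/0.04912 = 1.86010
AR% = (RR − 1)/RR × 100 = (1.86010 − 1)/1.86010 × 100 = 46.2395%

46.2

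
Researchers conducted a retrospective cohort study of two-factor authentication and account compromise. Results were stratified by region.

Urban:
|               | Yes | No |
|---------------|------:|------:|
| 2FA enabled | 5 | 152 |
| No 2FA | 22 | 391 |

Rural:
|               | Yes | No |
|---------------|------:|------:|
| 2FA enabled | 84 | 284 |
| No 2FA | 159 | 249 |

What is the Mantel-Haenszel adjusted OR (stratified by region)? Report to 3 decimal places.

OR_MH = Σ(aᵢdᵢ/nᵢ) / Σ(bᵢcᵢ/nᵢ), where nᵢ is the stratum total.
Stratum 1 (Urban): n = 570; a·d/n = 5·391/570 = 3.4298; b·c/n = 152·22/570 = 5.8667
Stratum 2 (Rural): n = 776; a·d/n = 84·249/776 = 26.9536; b·c/n = 284·159/776 = 58.1907
OR_MH = (3.4298 + 26.9536) / (5.8667 + 58.1907) = 30.3834 / 64.0574 = 0.47432

0.474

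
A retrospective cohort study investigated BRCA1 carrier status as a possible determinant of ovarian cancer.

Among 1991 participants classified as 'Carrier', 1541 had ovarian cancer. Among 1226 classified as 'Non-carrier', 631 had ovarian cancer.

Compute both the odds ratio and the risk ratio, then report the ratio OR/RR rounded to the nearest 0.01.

2.15

From the description: a = 1541, b = 450, c = 631, d = 595.
OR = (1541·595)/(450·631) = 916895/283950 = 3.22907
Risk in exposed = 1541/1991 = 0.77398; risk in unexposed = 631/1226 = 0.51468; RR = 1.50381
OR/RR = 3.22907 / 1.50381 = 2.14726
The outcome is not rare, so the OR lies further from 1 than the RR.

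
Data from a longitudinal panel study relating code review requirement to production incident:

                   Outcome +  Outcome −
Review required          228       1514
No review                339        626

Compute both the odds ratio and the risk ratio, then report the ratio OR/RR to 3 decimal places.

Cells: a = 228, b = 1514, c = 339, d = 626.
OR = (228·626)/(1514·339) = 142728/513246 = 0.27809
Risk in exposed = 228/1742 = 0.13088; risk in unexposed = 339/965 = 0.35130; RR = 0.37258
OR/RR = 0.27809 / 0.37258 = 0.74640
The outcome is not rare, so the OR lies further from 1 than the RR.

0.746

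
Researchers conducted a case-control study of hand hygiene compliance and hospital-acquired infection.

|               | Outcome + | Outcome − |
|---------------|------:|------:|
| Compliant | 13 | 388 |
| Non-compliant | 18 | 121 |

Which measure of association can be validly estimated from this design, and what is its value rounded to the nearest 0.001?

0.225

Cells: a = 13, b = 388, c = 18, d = 121.
This is a case-control study: participants were sampled on outcome status, so risks in the source population cannot be estimated directly — relative risk is not valid here. The odds ratio is the appropriate measure.
OR = (a·d)/(b·c) = (13 × 121) / (388 × 18) = 1573 / 6984 = 0.22523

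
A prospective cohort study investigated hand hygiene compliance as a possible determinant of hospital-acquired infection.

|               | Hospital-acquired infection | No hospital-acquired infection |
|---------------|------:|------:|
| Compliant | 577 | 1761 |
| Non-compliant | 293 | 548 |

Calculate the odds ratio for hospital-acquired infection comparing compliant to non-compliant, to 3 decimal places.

Cells: a = 577, b = 1761, c = 293, d = 548.
OR = (a·d)/(b·c) = (577 × 548) / (1761 × 293) = 316196 / 515973 = 0.61282
Exposure is associated with lower odds of hospital-acquired infection (OR = 0.61 < 1).

0.613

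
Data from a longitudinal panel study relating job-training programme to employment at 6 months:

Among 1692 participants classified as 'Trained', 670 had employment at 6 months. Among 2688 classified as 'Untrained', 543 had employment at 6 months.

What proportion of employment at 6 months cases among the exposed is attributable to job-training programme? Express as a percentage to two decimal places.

48.99

From the description: a = 670, b = 1022, c = 543, d = 2145.
Risk in exposed = 670/1692 = 0.39598; risk in unexposed = 543/2688 = 0.20201.
RR = 0.39598/0.20201 = 1.96022
AR% = (RR − 1)/RR × 100 = (1.96022 − 1)/1.96022 × 100 = 48.9852%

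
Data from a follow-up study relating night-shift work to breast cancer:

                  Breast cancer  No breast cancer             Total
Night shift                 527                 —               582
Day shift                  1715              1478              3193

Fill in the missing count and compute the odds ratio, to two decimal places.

The missing cell is in the exposed row: 582 − 527 = 55.
So a = 527, b = 55, c = 1715, d = 1478.
OR = (a·d)/(b·c) = (527 × 1478) / (55 × 1715) = 778906 / 94325 = 8.25768

8.26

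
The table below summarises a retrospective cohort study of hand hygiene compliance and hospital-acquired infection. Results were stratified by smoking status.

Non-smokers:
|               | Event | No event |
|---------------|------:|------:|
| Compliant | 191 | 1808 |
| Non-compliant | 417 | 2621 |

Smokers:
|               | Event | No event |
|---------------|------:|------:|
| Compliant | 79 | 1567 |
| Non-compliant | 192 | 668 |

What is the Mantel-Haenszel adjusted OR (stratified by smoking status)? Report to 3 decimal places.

OR_MH = Σ(aᵢdᵢ/nᵢ) / Σ(bᵢcᵢ/nᵢ), where nᵢ is the stratum total.
Stratum 1 (Non-smokers): n = 5037; a·d/n = 191·2621/5037 = 99.3867; b·c/n = 1808·417/5037 = 149.6796
Stratum 2 (Smokers): n = 2506; a·d/n = 79·668/2506 = 21.0583; b·c/n = 1567·192/2506 = 120.0575
OR_MH = (99.3867 + 21.0583) / (149.6796 + 120.0575) = 120.4450 / 269.7370 = 0.44653

0.447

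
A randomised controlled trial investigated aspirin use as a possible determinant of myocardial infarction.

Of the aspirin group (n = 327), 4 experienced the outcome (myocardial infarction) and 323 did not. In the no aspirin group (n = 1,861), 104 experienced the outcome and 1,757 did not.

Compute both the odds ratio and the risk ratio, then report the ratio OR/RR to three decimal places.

0.956

From the description: a = 4, b = 323, c = 104, d = 1757.
OR = (4·1757)/(323·104) = 7028/33592 = 0.20922
Risk in exposed = 4/327 = 0.01223; risk in unexposed = 104/1861 = 0.05588; RR = 0.21889
OR/RR = 0.20922 / 0.21889 = 0.95581
The outcome is rare in both groups, so OR ≈ RR (ratio near 1).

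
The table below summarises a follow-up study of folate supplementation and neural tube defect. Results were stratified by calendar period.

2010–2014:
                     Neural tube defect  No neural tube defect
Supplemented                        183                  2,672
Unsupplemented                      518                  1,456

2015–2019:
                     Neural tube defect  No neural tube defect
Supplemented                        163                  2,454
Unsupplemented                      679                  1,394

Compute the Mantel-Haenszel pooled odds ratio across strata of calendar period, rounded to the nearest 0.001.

OR_MH = Σ(aᵢdᵢ/nᵢ) / Σ(bᵢcᵢ/nᵢ), where nᵢ is the stratum total.
Stratum 1 (2010–2014): n = 4829; a·d/n = 183·1456/4829 = 55.1766; b·c/n = 2672·518/4829 = 286.6217
Stratum 2 (2015–2019): n = 4690; a·d/n = 163·1394/4690 = 48.4482; b·c/n = 2454·679/4690 = 355.2806
OR_MH = (55.1766 + 48.4482) / (286.6217 + 355.2806) = 103.6248 / 641.9023 = 0.16143

0.161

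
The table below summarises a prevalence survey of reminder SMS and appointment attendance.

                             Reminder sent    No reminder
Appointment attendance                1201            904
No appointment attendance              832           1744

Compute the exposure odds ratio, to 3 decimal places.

2.785

Reading the table with exposure as columns: a = 1201 (Reminder sent, case), b = 832 (Reminder sent, non-case), c = 904 (No reminder, case), d = 1744.
OR = (a·d)/(b·c) = (1201 × 1744) / (832 × 904) = 2094544 / 752128 = 2.78482
The odds of appointment attendance are about 2.78 times as high in the reminder sent group.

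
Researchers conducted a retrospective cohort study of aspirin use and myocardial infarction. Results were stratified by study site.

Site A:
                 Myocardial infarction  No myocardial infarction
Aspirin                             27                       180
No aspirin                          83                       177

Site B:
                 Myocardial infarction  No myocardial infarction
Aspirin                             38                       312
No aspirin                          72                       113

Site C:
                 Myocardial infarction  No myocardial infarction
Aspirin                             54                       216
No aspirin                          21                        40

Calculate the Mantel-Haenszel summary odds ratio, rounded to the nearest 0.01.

0.28

OR_MH = Σ(aᵢdᵢ/nᵢ) / Σ(bᵢcᵢ/nᵢ), where nᵢ is the stratum total.
Stratum 1 (Site A): n = 467; a·d/n = 27·177/467 = 10.2334; b·c/n = 180·83/467 = 31.9914
Stratum 2 (Site B): n = 535; a·d/n = 38·113/535 = 8.0262; b·c/n = 312·72/535 = 41.9888
Stratum 3 (Site C): n = 331; a·d/n = 54·40/331 = 6.5257; b·c/n = 216·21/331 = 13.7039
OR_MH = (10.2334 + 8.0262 + 6.5257) / (31.9914 + 41.9888 + 13.7039) = 24.7853 / 87.6841 = 0.28267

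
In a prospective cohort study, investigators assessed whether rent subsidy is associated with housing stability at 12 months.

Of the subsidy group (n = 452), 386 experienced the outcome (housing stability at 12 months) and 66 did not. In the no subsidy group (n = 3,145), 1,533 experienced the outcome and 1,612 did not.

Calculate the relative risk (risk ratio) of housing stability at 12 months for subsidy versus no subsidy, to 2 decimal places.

From the description: a = 386, b = 66, c = 1533, d = 1612.
Risk in exposed = 386/452 = 0.85398; risk in unexposed = 1533/3145 = 0.48744.
RR = 0.85398 / 0.48744 = 1.75197
The risk among the exposed is 1.75 times that among the unexposed.

1.75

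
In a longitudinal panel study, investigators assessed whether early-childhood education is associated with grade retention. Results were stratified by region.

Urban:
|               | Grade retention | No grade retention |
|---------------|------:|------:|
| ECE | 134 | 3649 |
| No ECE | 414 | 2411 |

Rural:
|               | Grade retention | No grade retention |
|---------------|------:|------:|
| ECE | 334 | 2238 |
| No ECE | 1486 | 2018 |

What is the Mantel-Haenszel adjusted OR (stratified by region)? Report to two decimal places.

0.21

OR_MH = Σ(aᵢdᵢ/nᵢ) / Σ(bᵢcᵢ/nᵢ), where nᵢ is the stratum total.
Stratum 1 (Urban): n = 6608; a·d/n = 134·2411/6608 = 48.8913; b·c/n = 3649·414/6608 = 228.6147
Stratum 2 (Rural): n = 6076; a·d/n = 334·2018/6076 = 110.9302; b·c/n = 2238·1486/6076 = 547.3450
OR_MH = (48.8913 + 110.9302) / (228.6147 + 547.3450) = 159.8216 / 775.9597 = 0.20597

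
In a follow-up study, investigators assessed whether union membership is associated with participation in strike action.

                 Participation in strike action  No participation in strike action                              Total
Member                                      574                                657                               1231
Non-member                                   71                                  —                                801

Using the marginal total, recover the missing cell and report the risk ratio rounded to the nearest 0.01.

The missing cell is in the unexposed row: 801 − 71 = 730.
So a = 574, b = 657, c = 71, d = 730.
RR = [a/(a+b)] / [c/(c+d)] = (574/1231) / (71/801) = 0.46629/0.08864 = 5.26051

5.26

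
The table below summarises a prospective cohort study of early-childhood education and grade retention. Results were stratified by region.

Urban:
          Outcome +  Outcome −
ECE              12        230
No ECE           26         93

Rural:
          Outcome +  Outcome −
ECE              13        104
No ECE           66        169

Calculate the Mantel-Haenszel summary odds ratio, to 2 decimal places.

0.26

OR_MH = Σ(aᵢdᵢ/nᵢ) / Σ(bᵢcᵢ/nᵢ), where nᵢ is the stratum total.
Stratum 1 (Urban): n = 361; a·d/n = 12·93/361 = 3.0914; b·c/n = 230·26/361 = 16.5651
Stratum 2 (Rural): n = 352; a·d/n = 13·169/352 = 6.2415; b·c/n = 104·66/352 = 19.5000
OR_MH = (3.0914 + 6.2415) / (16.5651 + 19.5000) = 9.3329 / 36.0651 = 0.25878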